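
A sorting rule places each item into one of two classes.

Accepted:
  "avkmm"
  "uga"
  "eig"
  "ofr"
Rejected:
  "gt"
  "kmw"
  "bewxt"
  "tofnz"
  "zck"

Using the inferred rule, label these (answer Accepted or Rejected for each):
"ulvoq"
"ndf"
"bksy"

The simplest hypothesis consistent with all the labels is: starts with a vowel.
"ulvoq" — starts with 'u', hence Accepted.
"ndf" — starts with 'n', hence Rejected.
"bksy" — starts with 'b', hence Rejected.

Accepted, Rejected, Rejected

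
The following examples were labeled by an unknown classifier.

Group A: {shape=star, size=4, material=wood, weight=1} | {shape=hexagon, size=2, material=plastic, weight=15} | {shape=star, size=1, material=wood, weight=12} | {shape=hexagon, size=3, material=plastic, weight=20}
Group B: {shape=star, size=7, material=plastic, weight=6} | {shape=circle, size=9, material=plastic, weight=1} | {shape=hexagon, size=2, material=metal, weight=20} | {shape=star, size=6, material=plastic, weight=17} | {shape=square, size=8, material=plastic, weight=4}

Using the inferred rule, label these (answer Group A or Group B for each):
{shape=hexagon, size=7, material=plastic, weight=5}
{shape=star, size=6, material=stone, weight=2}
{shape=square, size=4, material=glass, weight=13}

Group B, Group B, Group A

The distinguishing property — material is not metal AND size ≤ 4 — holds for all the 'Group A' cases and none of the 'Group B' cases.
{shape=hexagon, size=7, material=plastic, weight=5}: Group B (material is plastic, size = 7).
{shape=star, size=6, material=stone, weight=2}: Group B (material is stone, size = 6).
{shape=square, size=4, material=glass, weight=13}: Group A (material is glass, size = 4).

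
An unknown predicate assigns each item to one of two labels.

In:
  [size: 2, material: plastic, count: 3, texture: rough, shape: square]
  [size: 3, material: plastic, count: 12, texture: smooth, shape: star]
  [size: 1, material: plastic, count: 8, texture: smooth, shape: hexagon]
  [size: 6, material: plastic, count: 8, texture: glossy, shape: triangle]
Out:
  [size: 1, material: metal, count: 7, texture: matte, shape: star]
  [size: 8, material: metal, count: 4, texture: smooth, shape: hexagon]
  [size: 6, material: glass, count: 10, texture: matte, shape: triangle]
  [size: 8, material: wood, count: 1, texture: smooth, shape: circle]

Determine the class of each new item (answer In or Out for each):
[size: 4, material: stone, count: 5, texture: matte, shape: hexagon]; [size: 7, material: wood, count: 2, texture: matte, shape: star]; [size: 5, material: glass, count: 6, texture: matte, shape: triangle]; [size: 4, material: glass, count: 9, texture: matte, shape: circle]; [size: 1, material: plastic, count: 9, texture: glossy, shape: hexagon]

The rule appears to be: material is plastic.
Out: [size: 4, material: stone, count: 5, texture: matte, shape: hexagon], since material is stone.
Out: [size: 7, material: wood, count: 2, texture: matte, shape: star], since material is wood.
Out: [size: 5, material: glass, count: 6, texture: matte, shape: triangle], since material is glass.
Out: [size: 4, material: glass, count: 9, texture: matte, shape: circle], since material is glass.
In: [size: 1, material: plastic, count: 9, texture: glossy, shape: hexagon], since material is plastic.

Out, Out, Out, Out, In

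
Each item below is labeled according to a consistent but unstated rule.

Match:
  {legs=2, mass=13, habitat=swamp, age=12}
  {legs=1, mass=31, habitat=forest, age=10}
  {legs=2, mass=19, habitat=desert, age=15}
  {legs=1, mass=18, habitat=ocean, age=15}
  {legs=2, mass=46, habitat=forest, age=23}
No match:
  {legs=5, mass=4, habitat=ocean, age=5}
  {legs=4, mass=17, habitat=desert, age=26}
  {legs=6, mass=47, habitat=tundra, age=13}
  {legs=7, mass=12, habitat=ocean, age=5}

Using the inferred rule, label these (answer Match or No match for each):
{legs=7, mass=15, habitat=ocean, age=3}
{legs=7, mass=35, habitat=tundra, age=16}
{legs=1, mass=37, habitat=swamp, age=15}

No match, No match, Match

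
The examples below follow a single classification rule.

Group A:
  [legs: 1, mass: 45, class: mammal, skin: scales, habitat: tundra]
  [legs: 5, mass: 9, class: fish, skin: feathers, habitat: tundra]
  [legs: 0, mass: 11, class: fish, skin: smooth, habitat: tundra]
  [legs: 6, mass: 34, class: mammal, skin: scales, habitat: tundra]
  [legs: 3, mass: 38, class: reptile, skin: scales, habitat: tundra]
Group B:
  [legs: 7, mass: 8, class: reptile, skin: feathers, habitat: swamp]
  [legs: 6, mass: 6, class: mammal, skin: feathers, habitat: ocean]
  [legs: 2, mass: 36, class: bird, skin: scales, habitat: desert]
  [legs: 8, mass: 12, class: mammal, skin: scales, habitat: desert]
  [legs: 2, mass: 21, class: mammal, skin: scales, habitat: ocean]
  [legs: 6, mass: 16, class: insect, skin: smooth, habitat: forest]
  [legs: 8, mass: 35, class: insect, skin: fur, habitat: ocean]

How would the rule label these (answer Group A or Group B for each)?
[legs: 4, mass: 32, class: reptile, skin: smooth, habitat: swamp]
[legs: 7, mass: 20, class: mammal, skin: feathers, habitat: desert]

Group B, Group B

One predicate separates the groups cleanly: habitat is tundra.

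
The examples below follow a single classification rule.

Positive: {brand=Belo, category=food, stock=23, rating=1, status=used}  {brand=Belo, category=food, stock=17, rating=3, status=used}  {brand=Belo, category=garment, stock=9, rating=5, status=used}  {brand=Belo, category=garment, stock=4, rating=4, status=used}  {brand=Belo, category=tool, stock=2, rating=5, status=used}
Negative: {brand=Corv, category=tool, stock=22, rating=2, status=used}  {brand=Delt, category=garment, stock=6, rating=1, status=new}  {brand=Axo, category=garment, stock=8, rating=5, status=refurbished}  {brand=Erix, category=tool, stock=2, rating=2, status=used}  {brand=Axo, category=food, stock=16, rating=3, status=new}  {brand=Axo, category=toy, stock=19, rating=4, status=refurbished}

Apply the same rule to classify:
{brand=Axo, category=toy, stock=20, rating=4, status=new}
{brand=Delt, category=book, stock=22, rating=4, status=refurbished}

Negative, Negative

The common property of the 'Positive' items is: brand is Belo. No 'Negative' item has it.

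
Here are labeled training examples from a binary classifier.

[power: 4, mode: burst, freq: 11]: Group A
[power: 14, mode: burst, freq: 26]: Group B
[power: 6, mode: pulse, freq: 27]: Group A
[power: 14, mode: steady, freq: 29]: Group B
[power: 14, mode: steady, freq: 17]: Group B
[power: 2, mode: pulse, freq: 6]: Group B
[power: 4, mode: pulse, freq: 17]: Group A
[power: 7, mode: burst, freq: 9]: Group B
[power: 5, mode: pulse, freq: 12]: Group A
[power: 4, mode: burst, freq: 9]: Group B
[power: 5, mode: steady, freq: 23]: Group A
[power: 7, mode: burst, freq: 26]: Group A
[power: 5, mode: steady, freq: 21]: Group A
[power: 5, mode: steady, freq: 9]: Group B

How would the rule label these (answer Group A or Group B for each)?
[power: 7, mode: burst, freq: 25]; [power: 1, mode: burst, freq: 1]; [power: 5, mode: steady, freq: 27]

Group A, Group B, Group A

'Group A' ⟺ power ≤ 7 AND freq ≥ 11.
[power: 7, mode: burst, freq: 25] — power = 7, freq = 25, hence Group A. [power: 1, mode: burst, freq: 1] — power = 1, freq = 1, hence Group B. [power: 5, mode: steady, freq: 27] — power = 5, freq = 27, hence Group A.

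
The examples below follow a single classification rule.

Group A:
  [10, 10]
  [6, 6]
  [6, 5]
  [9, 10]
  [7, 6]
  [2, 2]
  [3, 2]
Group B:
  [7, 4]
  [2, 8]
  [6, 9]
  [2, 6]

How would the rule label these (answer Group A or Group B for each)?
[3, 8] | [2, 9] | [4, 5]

Every 'Group A' example satisfies: |first − second| ≤ 1. None of the 'Group B' examples do.
[3, 8]: |3−8| = 5 — doesn't match, so Group B. [2, 9]: |2−9| = 7 — doesn't match, so Group B. [4, 5]: |4−5| = 1 — passes, so Group A.

Group B, Group B, Group A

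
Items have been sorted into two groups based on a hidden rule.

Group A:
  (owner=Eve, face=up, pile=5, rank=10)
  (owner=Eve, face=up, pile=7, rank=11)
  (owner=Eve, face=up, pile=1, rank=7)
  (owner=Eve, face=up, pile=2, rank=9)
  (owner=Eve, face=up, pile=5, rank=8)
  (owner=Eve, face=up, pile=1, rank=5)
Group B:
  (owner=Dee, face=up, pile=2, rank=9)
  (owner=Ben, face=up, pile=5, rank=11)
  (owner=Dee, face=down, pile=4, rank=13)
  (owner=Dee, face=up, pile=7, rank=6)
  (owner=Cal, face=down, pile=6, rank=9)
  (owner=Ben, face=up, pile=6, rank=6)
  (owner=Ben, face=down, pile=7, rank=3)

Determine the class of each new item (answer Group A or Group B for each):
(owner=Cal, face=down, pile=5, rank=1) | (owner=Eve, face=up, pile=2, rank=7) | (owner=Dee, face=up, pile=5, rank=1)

Group B, Group A, Group B

Every 'Group A' example satisfies: owner is Eve. None of the 'Group B' examples do.
(owner=Cal, face=down, pile=5, rank=1): owner is Cal — does not satisfy this, so Group B.
(owner=Eve, face=up, pile=2, rank=7): owner is Eve — passes, so Group A.
(owner=Dee, face=up, pile=5, rank=1): owner is Dee — does not satisfy this, so Group B.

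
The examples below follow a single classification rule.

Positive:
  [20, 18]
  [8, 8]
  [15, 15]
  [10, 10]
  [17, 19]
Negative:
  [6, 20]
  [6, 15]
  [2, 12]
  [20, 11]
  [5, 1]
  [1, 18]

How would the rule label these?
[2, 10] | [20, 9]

Every 'Positive' example satisfies: |first − second| ≤ 2. None of the 'Negative' examples do.
[2, 10]: Negative (|2−10| = 8). [20, 9]: Negative (|20−9| = 11).

Negative, Negative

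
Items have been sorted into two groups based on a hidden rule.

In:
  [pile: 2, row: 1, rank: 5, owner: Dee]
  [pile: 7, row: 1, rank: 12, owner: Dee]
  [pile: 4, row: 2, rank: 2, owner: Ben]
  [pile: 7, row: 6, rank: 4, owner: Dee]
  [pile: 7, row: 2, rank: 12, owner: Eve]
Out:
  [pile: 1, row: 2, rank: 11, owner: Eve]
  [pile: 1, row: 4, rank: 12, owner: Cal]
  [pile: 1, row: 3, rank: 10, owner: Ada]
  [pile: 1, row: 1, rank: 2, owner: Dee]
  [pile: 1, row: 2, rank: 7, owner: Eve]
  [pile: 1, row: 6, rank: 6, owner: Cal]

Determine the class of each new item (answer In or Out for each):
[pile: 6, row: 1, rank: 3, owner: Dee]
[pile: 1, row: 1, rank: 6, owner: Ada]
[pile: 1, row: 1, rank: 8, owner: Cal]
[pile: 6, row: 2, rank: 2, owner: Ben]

The distinguishing property — pile ≥ 2 — holds for all the 'In' cases and none of the 'Out' cases.
[pile: 6, row: 1, rank: 3, owner: Dee]: pile = 6 — qualifies, so In.
[pile: 1, row: 1, rank: 6, owner: Ada]: pile = 1 — does not pass, so Out.
[pile: 1, row: 1, rank: 8, owner: Cal]: pile = 1 — does not pass, so Out.
[pile: 6, row: 2, rank: 2, owner: Ben]: pile = 6 — qualifies, so In.

In, Out, Out, In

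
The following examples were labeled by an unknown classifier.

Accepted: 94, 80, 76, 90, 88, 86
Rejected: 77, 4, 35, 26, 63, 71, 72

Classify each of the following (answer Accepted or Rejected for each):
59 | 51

Every 'Accepted' example satisfies: even AND at least 76. None of the 'Rejected' examples do.
Rejected: 59, since 59 is odd, 59 < 76. Rejected: 51, since 51 is odd, 51 < 76.

Rejected, Rejected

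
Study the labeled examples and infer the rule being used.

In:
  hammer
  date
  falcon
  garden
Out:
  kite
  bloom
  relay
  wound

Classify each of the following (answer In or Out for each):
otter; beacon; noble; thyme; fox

A rule that fits every label: even length AND contains 'a' — true of each 'In' example, false of each 'Out' one.
otter: length 5, no 'a', doesn't match → Out.
beacon: length 6, has 'a', satisfies this → In.
noble: length 5, no 'a', doesn't match → Out.
thyme: length 5, no 'a', doesn't match → Out.
fox: length 3, no 'a', doesn't match → Out.

Out, In, Out, Out, Out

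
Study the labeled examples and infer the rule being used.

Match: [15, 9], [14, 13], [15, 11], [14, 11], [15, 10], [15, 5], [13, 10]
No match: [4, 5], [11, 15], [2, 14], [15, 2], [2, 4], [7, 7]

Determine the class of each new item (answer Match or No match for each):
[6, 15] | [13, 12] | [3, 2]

'Match' ⟺ first > second AND sum ≥ 20.
[6, 15] — 6 < 15, 6+15 = 21, hence No match.
[13, 12] — 13 > 12, 13+12 = 25, hence Match.
[3, 2] — 3 > 2, 3+2 = 5, hence No match.

No match, Match, No match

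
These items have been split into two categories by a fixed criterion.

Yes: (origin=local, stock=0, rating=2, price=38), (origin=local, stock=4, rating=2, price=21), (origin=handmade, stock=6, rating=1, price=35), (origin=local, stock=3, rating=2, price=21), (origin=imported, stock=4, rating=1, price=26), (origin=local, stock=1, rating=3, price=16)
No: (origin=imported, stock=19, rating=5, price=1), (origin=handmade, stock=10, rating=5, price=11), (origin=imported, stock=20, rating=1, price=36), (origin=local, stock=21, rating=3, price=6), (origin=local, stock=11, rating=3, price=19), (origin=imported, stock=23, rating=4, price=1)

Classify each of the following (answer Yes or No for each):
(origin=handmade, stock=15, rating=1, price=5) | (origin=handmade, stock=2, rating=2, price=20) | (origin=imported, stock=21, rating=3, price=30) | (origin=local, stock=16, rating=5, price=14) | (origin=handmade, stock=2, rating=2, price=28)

The pattern is that an item is 'Yes' exactly when: stock ≤ 6.
(origin=handmade, stock=15, rating=1, price=5) → stock = 15 → No.
(origin=handmade, stock=2, rating=2, price=20) → stock = 2 → Yes.
(origin=imported, stock=21, rating=3, price=30) → stock = 21 → No.
(origin=local, stock=16, rating=5, price=14) → stock = 16 → No.
(origin=handmade, stock=2, rating=2, price=28) → stock = 2 → Yes.

No, Yes, No, No, Yes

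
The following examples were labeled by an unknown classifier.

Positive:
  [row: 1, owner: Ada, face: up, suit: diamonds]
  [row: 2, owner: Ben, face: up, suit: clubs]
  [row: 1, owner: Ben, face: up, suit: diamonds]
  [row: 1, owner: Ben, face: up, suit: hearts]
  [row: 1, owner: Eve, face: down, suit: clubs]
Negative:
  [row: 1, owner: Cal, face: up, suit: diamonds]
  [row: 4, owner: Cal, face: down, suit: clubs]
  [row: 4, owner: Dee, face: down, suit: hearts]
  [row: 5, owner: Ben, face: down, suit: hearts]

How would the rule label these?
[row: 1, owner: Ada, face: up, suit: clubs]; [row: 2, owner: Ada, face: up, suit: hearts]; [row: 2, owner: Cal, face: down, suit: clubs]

Positive, Positive, Negative

The common property of the 'Positive' items is: owner is not Cal AND row ≤ 2. No 'Negative' item has it.
[row: 1, owner: Ada, face: up, suit: clubs]: Positive (owner is Ada, row = 1). [row: 2, owner: Ada, face: up, suit: hearts]: Positive (owner is Ada, row = 2). [row: 2, owner: Cal, face: down, suit: clubs]: Negative (owner is Cal, row = 2).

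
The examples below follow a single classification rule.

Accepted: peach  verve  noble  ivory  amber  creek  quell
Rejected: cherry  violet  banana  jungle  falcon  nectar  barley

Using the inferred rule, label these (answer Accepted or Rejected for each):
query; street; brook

Accepted, Rejected, Accepted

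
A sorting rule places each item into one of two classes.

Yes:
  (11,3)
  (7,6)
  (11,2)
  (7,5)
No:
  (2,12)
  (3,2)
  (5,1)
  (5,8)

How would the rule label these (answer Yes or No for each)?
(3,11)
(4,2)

Every 'Yes' example satisfies: first ≥ 6. None of the 'No' examples do.
(3,11): No (first 3).
(4,2): No (first 4).

No, No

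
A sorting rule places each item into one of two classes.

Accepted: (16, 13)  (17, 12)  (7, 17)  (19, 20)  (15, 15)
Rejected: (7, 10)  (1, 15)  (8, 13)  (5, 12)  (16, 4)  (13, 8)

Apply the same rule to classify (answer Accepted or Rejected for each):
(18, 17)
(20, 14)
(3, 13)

The classifier is using: sum ≥ 24.

Accepted, Accepted, Rejected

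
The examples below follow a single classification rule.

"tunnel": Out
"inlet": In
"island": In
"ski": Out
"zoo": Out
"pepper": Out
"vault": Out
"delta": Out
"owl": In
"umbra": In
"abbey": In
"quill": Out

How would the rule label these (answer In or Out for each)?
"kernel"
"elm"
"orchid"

A rule that fits every label: starts with a vowel — true of each 'In' example, false of each 'Out' one.
"kernel": starts with 'k' — fails this test, so Out. "elm": starts with 'e' — meets the rule, so In. "orchid": starts with 'o' — meets the rule, so In.

Out, In, In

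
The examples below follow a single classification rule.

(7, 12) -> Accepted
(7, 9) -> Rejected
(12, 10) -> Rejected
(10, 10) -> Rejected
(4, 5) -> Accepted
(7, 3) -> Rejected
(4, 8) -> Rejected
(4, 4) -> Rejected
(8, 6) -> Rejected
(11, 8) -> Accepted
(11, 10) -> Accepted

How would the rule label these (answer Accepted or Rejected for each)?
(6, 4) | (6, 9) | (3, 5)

Rejected, Accepted, Rejected

Checking candidate rules against both groups, what survives is: sum is odd.
Rejected: (6, 4), since 6+4 = 10.
Accepted: (6, 9), since 6+9 = 15.
Rejected: (3, 5), since 3+5 = 8.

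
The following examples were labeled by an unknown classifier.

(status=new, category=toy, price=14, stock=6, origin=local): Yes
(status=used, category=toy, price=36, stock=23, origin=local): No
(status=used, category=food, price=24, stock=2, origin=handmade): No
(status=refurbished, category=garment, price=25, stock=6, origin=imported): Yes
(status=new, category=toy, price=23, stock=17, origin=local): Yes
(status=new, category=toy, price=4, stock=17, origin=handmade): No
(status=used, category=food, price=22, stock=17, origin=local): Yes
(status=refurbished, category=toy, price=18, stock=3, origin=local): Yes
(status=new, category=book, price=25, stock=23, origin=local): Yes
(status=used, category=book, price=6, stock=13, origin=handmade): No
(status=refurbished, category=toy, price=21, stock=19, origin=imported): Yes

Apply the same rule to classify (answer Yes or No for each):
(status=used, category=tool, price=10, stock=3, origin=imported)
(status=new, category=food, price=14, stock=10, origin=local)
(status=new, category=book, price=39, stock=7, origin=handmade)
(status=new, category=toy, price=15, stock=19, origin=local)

Yes, Yes, No, Yes

The classifier is using: origin is not handmade AND price ≤ 25.
(status=used, category=tool, price=10, stock=3, origin=imported): origin is imported, price = 10, passes → Yes. (status=new, category=food, price=14, stock=10, origin=local): origin is local, price = 14, passes → Yes. (status=new, category=book, price=39, stock=7, origin=handmade): origin is handmade, price = 39, does not fit → No. (status=new, category=toy, price=15, stock=19, origin=local): origin is local, price = 15, passes → Yes.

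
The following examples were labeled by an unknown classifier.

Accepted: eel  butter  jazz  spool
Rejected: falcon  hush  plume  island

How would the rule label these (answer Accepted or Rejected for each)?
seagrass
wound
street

Accepted, Rejected, Accepted

One predicate separates the groups cleanly: has a double letter.
seagrass: Accepted ('ss' doubled).
wound: Rejected (no doubled letter).
street: Accepted ('ee' doubled).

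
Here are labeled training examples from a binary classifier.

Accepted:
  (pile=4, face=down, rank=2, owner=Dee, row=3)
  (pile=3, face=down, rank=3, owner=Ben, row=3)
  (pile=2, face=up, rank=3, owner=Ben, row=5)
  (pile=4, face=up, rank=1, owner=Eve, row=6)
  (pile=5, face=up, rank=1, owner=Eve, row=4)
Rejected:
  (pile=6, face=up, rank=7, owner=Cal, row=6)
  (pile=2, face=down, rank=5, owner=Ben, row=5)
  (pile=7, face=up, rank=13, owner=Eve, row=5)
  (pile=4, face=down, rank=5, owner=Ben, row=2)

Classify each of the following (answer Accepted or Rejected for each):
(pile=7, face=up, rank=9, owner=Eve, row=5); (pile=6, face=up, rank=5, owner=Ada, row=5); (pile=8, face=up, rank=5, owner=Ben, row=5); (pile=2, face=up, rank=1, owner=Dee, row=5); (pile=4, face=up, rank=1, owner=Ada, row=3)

Rejected, Rejected, Rejected, Accepted, Accepted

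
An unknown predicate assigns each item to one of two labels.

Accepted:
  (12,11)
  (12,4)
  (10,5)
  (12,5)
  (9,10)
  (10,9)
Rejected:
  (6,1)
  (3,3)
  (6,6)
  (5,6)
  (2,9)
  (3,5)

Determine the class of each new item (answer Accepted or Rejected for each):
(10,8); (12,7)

Accepted, Accepted

The simplest hypothesis consistent with all the labels is: sum ≥ 15.
Accepted: (10,8), since 10+8 = 18. Accepted: (12,7), since 12+7 = 19.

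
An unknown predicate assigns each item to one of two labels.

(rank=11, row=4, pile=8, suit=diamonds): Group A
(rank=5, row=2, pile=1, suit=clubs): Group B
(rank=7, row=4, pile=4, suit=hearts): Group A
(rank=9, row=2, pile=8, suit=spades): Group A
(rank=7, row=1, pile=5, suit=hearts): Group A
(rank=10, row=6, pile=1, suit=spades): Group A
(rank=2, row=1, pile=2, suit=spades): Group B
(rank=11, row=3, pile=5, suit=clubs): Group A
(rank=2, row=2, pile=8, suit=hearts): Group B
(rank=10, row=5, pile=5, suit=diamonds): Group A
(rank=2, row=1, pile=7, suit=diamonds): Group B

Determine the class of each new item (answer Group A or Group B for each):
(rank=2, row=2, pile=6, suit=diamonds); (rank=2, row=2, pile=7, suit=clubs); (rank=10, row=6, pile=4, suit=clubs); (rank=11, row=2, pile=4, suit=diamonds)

'Group A' ⟺ rank ≥ 7.
(rank=2, row=2, pile=6, suit=diamonds) → rank = 2 → Group B.
(rank=2, row=2, pile=7, suit=clubs) → rank = 2 → Group B.
(rank=10, row=6, pile=4, suit=clubs) → rank = 10 → Group A.
(rank=11, row=2, pile=4, suit=diamonds) → rank = 11 → Group A.

Group B, Group B, Group A, Group A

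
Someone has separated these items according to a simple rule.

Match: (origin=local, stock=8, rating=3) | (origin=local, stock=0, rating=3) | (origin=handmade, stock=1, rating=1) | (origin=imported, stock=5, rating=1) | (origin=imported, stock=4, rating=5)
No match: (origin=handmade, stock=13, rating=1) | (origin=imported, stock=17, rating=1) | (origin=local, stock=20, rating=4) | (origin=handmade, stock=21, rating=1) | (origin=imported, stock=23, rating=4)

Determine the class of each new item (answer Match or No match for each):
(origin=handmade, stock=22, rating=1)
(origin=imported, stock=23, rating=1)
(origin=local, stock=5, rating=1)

The pattern is that an item is 'Match' exactly when: stock ≤ 8.
(origin=handmade, stock=22, rating=1): stock = 22, doesn't match → No match.
(origin=imported, stock=23, rating=1): stock = 23, doesn't match → No match.
(origin=local, stock=5, rating=1): stock = 5, matches → Match.

No match, No match, Match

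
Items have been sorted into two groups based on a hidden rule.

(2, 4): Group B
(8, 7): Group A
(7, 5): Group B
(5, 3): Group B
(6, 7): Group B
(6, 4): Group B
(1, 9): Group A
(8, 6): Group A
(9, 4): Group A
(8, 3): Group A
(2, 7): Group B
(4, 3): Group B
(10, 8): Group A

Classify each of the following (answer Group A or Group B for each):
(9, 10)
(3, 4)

The simplest hypothesis consistent with all the labels is: max ≥ 8.
(9, 10): max 10 — fits, so Group A. (3, 4): max 4 — fails the rule, so Group B.

Group A, Group B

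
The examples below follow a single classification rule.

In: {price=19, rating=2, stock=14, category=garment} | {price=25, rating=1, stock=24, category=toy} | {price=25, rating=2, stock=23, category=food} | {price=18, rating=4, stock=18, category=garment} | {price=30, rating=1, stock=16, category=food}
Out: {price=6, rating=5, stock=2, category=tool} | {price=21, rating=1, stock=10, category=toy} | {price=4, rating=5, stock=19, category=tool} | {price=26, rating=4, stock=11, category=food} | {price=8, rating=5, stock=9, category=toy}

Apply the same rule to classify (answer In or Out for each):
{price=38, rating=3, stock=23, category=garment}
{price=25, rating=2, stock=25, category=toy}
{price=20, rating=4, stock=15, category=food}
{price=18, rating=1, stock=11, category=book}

In, In, In, Out

The pattern is that an item is 'In' exactly when: stock ≥ 14 AND price ≥ 6.
{price=38, rating=3, stock=23, category=garment}: stock = 23, price = 38, meets the rule → In. {price=25, rating=2, stock=25, category=toy}: stock = 25, price = 25, meets the rule → In. {price=20, rating=4, stock=15, category=food}: stock = 15, price = 20, meets the rule → In. {price=18, rating=1, stock=11, category=book}: stock = 11, price = 18, fails the rule → Out.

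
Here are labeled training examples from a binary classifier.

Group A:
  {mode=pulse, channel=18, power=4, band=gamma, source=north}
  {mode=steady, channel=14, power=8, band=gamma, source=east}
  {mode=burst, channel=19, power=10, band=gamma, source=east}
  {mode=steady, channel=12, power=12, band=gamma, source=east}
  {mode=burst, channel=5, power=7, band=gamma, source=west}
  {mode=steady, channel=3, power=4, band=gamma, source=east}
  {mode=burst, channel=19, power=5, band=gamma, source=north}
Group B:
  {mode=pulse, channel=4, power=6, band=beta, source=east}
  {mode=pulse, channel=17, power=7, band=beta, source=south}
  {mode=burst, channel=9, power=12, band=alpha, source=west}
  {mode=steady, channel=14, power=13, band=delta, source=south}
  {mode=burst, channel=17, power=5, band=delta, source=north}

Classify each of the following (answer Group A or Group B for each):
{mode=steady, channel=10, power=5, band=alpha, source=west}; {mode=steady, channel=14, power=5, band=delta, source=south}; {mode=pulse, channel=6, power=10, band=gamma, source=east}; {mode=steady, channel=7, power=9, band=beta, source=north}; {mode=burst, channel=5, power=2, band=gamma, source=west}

The distinguishing property — band is gamma — holds for all the 'Group A' cases and none of the 'Group B' cases.

Group B, Group B, Group A, Group B, Group A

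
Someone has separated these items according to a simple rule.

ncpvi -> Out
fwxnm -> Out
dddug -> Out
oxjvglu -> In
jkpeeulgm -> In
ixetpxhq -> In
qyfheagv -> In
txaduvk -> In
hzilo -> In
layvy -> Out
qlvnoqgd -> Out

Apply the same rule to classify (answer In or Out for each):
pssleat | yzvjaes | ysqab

The simplest hypothesis consistent with all the labels is: has ≥ 2 vowels.
pssleat: 2 vowels — qualifies, so In.
yzvjaes: 2 vowels — qualifies, so In.
ysqab: 1 vowel — doesn't qualify, so Out.

In, In, Out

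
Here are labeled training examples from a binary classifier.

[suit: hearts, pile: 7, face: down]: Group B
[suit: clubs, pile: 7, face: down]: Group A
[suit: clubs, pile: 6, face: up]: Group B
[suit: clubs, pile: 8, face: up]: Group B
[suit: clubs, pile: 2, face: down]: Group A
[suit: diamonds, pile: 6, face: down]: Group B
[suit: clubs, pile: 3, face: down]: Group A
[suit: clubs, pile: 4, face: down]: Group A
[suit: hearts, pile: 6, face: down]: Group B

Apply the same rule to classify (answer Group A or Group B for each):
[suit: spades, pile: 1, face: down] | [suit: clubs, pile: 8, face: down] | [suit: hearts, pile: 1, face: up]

The distinguishing property — face is down AND suit is clubs — holds for all the 'Group A' cases and none of the 'Group B' cases.
[suit: spades, pile: 1, face: down]: face is down, suit is spades — doesn't match, so Group B.
[suit: clubs, pile: 8, face: down]: face is down, suit is clubs — qualifies, so Group A.
[suit: hearts, pile: 1, face: up]: face is up, suit is hearts — doesn't match, so Group B.

Group B, Group A, Group B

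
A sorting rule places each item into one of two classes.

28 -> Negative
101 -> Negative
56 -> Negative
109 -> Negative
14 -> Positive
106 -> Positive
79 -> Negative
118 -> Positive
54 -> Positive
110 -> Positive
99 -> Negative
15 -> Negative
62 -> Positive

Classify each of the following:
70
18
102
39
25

A rule that fits every label: ≡ 2 (mod 4) — true of each 'Positive' example, false of each 'Negative' one.
70: 70 mod 4 = 2, passes → Positive.
18: 18 mod 4 = 2, passes → Positive.
102: 102 mod 4 = 2, passes → Positive.
39: 39 mod 4 = 3, does not pass → Negative.
25: 25 mod 4 = 1, does not pass → Negative.

Positive, Positive, Positive, Negative, Negative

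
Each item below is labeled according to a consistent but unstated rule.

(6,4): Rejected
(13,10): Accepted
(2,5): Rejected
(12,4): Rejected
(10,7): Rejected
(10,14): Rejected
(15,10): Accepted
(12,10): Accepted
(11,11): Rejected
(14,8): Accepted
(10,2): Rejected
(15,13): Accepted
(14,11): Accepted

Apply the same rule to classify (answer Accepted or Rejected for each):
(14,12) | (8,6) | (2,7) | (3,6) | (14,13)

Accepted, Rejected, Rejected, Rejected, Accepted

A rule that fits every label: first > second AND sum ≥ 22 — true of each 'Accepted' example, false of each 'Rejected' one.
(14,12) — 14 > 12, 14+12 = 26, hence Accepted.
(8,6) — 8 > 6, 8+6 = 14, hence Rejected.
(2,7) — 2 < 7, 2+7 = 9, hence Rejected.
(3,6) — 3 < 6, 3+6 = 9, hence Rejected.
(14,13) — 14 > 13, 14+13 = 27, hence Accepted.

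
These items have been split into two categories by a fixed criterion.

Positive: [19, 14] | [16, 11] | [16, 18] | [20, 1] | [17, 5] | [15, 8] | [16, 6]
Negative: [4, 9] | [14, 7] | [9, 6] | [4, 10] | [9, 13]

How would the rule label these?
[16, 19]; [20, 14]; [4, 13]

A rule that fits every label: first ≥ 15 — true of each 'Positive' example, false of each 'Negative' one.
[16, 19]: first 16 — checks out, so Positive. [20, 14]: first 20 — checks out, so Positive. [4, 13]: first 4 — fails the rule, so Negative.

Positive, Positive, Negative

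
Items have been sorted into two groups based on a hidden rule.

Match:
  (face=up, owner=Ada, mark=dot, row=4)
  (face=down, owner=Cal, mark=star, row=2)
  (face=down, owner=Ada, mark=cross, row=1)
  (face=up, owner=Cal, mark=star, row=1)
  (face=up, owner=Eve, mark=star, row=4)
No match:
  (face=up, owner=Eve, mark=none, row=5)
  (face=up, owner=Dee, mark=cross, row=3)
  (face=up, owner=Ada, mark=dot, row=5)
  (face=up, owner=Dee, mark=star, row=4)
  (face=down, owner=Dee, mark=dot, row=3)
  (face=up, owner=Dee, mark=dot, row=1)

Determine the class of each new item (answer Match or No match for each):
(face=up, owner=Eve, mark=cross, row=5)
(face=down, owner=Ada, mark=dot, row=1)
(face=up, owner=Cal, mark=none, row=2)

No match, Match, Match

'Match' ⟺ owner is not Dee AND row ≤ 4.
(face=up, owner=Eve, mark=cross, row=5) — owner is Eve, row = 5, hence No match. (face=down, owner=Ada, mark=dot, row=1) — owner is Ada, row = 1, hence Match. (face=up, owner=Cal, mark=none, row=2) — owner is Cal, row = 2, hence Match.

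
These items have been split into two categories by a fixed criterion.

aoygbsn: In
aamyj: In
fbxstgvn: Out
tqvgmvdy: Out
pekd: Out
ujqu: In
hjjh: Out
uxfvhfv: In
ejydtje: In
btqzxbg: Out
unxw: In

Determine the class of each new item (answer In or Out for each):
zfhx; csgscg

Out, Out

The classifier is using: starts with a vowel.
zfhx — starts with 'z', hence Out. csgscg — starts with 'c', hence Out.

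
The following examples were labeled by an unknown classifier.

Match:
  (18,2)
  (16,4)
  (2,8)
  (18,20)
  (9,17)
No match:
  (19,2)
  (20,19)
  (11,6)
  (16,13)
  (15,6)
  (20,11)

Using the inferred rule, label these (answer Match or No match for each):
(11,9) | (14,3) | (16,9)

Match, No match, No match

Checking candidate rules against both groups, what survives is: sum is even.
(11,9) → 11+9 = 20 → Match. (14,3) → 14+3 = 17 → No match. (16,9) → 16+9 = 25 → No match.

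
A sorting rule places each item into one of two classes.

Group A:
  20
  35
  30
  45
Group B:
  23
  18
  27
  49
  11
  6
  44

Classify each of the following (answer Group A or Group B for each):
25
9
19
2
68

Checking candidate rules against both groups, what survives is: multiple of 5.
25: Group A (25 = 5·5). 9: Group B (9 = 5·1 + 4). 19: Group B (19 = 5·3 + 4). 2: Group B (2 = 5·0 + 2). 68: Group B (68 = 5·13 + 3).

Group A, Group B, Group B, Group B, Group B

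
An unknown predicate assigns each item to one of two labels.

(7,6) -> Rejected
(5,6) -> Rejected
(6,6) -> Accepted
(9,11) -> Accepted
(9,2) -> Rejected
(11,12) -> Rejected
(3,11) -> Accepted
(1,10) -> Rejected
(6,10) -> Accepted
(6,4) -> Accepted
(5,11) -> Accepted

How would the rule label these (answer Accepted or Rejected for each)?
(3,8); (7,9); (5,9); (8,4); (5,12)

Rejected, Accepted, Accepted, Accepted, Rejected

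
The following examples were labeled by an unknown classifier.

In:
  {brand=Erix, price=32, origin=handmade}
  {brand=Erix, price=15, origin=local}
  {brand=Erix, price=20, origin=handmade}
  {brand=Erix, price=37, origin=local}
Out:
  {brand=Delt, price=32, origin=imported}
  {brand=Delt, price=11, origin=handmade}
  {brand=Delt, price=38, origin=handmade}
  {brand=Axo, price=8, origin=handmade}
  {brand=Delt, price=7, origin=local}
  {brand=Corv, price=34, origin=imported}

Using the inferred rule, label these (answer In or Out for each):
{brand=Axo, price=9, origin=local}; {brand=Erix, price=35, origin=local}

The simplest hypothesis consistent with all the labels is: brand is Erix.
{brand=Axo, price=9, origin=local}: brand is Axo — does not fit, so Out.
{brand=Erix, price=35, origin=local}: brand is Erix — satisfies this, so In.

Out, In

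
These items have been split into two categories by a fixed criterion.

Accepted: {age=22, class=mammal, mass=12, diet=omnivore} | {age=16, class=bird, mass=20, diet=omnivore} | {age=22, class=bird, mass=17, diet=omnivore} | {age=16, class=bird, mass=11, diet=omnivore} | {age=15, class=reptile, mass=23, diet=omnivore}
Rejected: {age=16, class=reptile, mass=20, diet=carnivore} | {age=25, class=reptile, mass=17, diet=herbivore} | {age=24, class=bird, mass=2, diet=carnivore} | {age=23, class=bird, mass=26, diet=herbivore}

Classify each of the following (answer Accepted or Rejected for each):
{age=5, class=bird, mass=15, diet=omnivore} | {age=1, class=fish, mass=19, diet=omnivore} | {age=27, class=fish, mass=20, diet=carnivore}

Accepted, Accepted, Rejected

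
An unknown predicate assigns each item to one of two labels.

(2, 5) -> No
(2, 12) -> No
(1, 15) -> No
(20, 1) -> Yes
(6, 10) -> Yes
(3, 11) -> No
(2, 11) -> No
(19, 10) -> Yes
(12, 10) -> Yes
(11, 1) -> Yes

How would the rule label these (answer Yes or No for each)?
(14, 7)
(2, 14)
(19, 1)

Yes, No, Yes

A rule that fits every label: first ≥ 5 — true of each 'Yes' example, false of each 'No' one.
(14, 7) → first 14 → Yes. (2, 14) → first 2 → No. (19, 1) → first 19 → Yes.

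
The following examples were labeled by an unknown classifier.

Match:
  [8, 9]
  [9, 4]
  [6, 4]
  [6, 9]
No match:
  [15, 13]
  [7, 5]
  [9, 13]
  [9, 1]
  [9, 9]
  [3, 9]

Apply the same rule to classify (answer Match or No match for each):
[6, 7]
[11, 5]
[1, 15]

Match, No match, No match

The simplest hypothesis consistent with all the labels is: product is even.
[6, 7]: Match (6·7 = 42). [11, 5]: No match (11·5 = 55). [1, 15]: No match (1·15 = 15).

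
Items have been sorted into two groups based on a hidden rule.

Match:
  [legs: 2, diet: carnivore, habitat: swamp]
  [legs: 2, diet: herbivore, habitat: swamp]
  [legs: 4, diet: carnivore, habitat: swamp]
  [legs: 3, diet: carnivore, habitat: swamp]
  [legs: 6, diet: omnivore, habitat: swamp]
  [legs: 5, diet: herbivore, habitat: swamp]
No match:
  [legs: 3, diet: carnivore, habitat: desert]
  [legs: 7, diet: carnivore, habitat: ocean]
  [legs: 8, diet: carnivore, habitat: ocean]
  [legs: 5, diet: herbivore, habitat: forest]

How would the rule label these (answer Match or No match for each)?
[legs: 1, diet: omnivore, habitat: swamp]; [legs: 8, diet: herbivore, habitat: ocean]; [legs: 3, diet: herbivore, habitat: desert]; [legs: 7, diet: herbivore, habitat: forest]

All 'Match' examples share one property — habitat is swamp — and every 'No match' example lacks it.

Match, No match, No match, No match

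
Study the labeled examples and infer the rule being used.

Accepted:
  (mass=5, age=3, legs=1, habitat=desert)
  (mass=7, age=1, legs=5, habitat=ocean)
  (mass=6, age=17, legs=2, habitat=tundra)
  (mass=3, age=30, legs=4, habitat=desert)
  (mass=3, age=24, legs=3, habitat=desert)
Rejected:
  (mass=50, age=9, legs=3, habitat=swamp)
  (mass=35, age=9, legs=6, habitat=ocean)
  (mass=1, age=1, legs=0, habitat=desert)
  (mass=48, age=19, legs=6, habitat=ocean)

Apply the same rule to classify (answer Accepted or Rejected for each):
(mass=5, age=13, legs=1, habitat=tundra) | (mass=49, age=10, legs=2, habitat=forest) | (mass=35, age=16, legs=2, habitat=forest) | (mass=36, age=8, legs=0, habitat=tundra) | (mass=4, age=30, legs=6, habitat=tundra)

The pattern is that an item is 'Accepted' exactly when: mass ≤ 7 AND legs ≥ 1.
(mass=5, age=13, legs=1, habitat=tundra) → mass = 5, legs = 1 → Accepted.
(mass=49, age=10, legs=2, habitat=forest) → mass = 49, legs = 2 → Rejected.
(mass=35, age=16, legs=2, habitat=forest) → mass = 35, legs = 2 → Rejected.
(mass=36, age=8, legs=0, habitat=tundra) → mass = 36, legs = 0 → Rejected.
(mass=4, age=30, legs=6, habitat=tundra) → mass = 4, legs = 6 → Accepted.

Accepted, Rejected, Rejected, Rejected, Accepted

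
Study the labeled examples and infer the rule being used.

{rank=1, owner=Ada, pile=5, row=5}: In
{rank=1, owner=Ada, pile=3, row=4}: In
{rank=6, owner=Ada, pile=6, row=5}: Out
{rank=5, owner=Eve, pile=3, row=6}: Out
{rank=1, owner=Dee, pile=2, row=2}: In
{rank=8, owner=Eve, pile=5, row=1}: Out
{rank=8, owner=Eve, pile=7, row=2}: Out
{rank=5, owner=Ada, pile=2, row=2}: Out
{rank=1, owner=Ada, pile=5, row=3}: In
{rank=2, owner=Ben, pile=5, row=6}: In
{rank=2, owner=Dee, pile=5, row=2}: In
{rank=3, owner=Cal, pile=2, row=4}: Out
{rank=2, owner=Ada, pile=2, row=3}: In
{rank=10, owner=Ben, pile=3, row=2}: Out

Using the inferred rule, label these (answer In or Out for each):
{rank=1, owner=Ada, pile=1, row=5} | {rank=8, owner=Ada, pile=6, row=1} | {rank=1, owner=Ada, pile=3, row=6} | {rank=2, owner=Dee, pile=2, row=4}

One predicate separates the groups cleanly: rank ≤ 2.

In, Out, In, In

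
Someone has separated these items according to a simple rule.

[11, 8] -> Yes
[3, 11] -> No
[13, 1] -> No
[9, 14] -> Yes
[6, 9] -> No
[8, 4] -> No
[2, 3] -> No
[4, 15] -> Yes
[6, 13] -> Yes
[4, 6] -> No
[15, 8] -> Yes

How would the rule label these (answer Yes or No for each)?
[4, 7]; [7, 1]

No, No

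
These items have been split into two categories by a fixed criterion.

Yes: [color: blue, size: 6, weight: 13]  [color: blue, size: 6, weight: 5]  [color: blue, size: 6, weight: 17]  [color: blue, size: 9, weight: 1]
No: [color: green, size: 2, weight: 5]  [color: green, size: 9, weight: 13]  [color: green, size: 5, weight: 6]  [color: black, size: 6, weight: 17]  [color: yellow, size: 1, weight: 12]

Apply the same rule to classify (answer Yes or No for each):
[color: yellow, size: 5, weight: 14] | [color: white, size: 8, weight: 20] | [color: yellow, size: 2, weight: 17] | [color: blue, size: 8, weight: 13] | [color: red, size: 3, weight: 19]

No, No, No, Yes, No

The common property of the 'Yes' items is: color is blue. No 'No' item has it.
[color: yellow, size: 5, weight: 14]: color is yellow, doesn't qualify → No.
[color: white, size: 8, weight: 20]: color is white, doesn't qualify → No.
[color: yellow, size: 2, weight: 17]: color is yellow, doesn't qualify → No.
[color: blue, size: 8, weight: 13]: color is blue, meets the rule → Yes.
[color: red, size: 3, weight: 19]: color is red, doesn't qualify → No.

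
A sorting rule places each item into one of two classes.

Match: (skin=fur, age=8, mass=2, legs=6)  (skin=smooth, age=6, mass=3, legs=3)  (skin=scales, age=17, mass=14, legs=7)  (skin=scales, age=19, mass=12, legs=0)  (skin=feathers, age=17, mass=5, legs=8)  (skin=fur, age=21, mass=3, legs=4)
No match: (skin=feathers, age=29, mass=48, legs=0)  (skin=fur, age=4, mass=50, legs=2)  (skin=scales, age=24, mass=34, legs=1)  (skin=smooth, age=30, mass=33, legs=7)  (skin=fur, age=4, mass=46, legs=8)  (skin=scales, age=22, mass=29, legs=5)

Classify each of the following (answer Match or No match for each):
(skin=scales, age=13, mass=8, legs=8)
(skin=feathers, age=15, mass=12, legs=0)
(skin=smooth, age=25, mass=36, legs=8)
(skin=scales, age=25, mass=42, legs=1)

Match, Match, No match, No match

Every 'Match' example satisfies: mass ≤ 14. None of the 'No match' examples do.
(skin=scales, age=13, mass=8, legs=8): mass = 8, matches → Match. (skin=feathers, age=15, mass=12, legs=0): mass = 12, matches → Match. (skin=smooth, age=25, mass=36, legs=8): mass = 36, lacks this property → No match. (skin=scales, age=25, mass=42, legs=1): mass = 42, lacks this property → No match.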